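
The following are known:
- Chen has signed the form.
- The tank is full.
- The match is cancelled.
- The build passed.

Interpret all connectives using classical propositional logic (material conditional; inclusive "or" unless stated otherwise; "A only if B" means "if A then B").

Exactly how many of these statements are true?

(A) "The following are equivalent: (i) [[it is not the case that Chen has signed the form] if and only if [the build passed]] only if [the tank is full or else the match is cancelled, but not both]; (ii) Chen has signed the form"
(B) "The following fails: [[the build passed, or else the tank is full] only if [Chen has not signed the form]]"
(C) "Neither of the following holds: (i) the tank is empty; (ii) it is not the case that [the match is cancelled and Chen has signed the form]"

3

Let N = "Chen has signed the form" (T), P = "the build passed" (T), H = "the tank is full" (T), U = "the match is cancelled" (T).

(A): This is ((¬N ↔ P) → (H ⊕ U)) ↔ N.

¬N = ¬T = F
¬N ↔ P = F ↔ T = F
H ⊕ U = T ⊕ T = F
(¬N ↔ P) → (H ⊕ U) = F → F = T
((¬N ↔ P) → (H ⊕ U)) ↔ N = T ↔ T = T
Hence (A) is true.

(B): Formalization: ¬((P ∨ H) → ¬N)

P ∨ H = T ∨ T = T
¬N = ¬T = F
(P ∨ H) → ¬N = T → F = F
¬((P ∨ H) → ¬N) = ¬F = T
Thus (B) is true.

(C): Formalization: ¬H ↓ ¬(U ∧ N)

¬H = ¬T = F
U ∧ N = T ∧ T = T
¬(U ∧ N) = ¬T = F
¬H ↓ ¬(U ∧ N) = F ↓ F = T
So (C) is true.

3 of the 3 statements are true.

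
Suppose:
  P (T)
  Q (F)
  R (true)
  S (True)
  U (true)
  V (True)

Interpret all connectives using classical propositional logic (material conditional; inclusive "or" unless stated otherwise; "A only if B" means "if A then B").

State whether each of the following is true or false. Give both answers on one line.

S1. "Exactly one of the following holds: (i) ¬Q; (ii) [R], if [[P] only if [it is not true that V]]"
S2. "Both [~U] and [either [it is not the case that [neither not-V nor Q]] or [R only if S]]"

S1 False / S2 False

S1: This is not Q xor ((P -> not V) -> R).

not Q = not False = True
not V = not True = False
P -> not V = True -> False = False
(P -> not V) -> R = False -> True = True
not Q xor ((P -> not V) -> R) = True xor True = False
Thus S1 is false.

S2: This is not U and (not (not V nor Q) or (R -> S)).

not U = not True = False
not V = not True = False
not V nor Q = False nor False = True
not (not V nor Q) = not True = False
R -> S = True -> True = True
not (not V nor Q) or (R -> S) = False or True = True
not U and (not (not V nor Q) or (R -> S)) = False and True = False
Thus S2 is false.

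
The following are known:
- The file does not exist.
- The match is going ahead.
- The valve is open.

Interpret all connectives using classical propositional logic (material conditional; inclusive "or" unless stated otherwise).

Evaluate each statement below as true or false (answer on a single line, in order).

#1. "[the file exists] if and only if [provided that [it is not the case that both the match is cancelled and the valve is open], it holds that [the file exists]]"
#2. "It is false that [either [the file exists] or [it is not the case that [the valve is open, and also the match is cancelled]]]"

#1 True, #2 False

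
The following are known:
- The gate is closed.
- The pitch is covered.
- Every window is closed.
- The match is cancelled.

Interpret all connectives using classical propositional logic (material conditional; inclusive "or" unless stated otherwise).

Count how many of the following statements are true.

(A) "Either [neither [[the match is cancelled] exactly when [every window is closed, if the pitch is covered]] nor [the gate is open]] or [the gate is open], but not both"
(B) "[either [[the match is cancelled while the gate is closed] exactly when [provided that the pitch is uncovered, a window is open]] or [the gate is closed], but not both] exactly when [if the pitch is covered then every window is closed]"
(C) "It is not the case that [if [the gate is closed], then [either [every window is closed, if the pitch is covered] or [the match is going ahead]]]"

0

Let S = "the match is cancelled" (True), Q = "the pitch is covered" (True), R = "a window is open" (False), P = "the gate is open" (False).

(A): This is ((S iff (Q -> not R)) nor P) xor P.

not R = not False = True
Q -> not R = True -> True = True
S iff (Q -> not R) = True iff True = True
(S iff (Q -> not R)) nor P = True nor False = False
((S iff (Q -> not R)) nor P) xor P = False xor False = False
Thus (A) is false.

(B): Parsed as (((S and not P) iff (not Q -> R)) xor not P) iff (Q -> not R)

not P = not False = True
S and not P = True and True = True
not Q = not True = False
not Q -> R = False -> False = True
(S and not P) iff (not Q -> R) = True iff True = True
not P = not False = True
((S and not P) iff (not Q -> R)) xor not P = True xor True = False
not R = not False = True
Q -> not R = True -> True = True
(((S and not P) iff (not Q -> R)) xor not P) iff (Q -> not R) = False iff True = False
So (B) is false.

(C): Parsed as not (not P -> ((Q -> not R) or not S))

not P = not False = True
not R = not False = True
Q -> not R = True -> True = True
not S = not True = False
(Q -> not R) or not S = True or False = True
not P -> ((Q -> not R) or not S) = True -> True = True
not (not P -> ((Q -> not R) or not S)) = not True = False
Hence (C) is false.

True statements: 0 (none).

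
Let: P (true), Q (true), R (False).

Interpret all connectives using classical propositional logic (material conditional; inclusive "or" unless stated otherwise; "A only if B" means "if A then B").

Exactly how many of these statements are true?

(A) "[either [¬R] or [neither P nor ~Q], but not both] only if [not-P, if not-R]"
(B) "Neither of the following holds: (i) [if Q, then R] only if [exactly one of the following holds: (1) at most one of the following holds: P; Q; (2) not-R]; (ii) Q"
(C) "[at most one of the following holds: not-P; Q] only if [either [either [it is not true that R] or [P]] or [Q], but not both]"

(A): This is (~R xor (P nor ~Q)) -> (~R -> ~P).

~R = ~F = T
~Q = ~T = F
P nor ~Q = T nor F = F
~R xor (P nor ~Q) = T xor F = T
~R = ~F = T
~P = ~T = F
~R -> ~P = T -> F = F
(~R xor (P nor ~Q)) -> (~R -> ~P) = T -> F = F
So (A) is false.

(B): Parsed as ((Q -> R) -> ((P nand Q) xor ~R)) nor Q

Q -> R = T -> F = F
P nand Q = T nand T = F
~R = ~F = T
(P nand Q) xor ~R = F xor T = T
(Q -> R) -> ((P nand Q) xor ~R) = F -> T = T
((Q -> R) -> ((P nand Q) xor ~R)) nor Q = T nor T = F
So (B) is false.

(C): Formalization: (~P nand Q) -> ((~R | P) xor Q)

~P = ~T = F
~P nand Q = F nand T = T
~R = ~F = T
~R | P = T | T = T
(~R | P) xor Q = T xor T = F
(~P nand Q) -> ((~R | P) xor Q) = T -> F = F
Hence (C) is false.

Count: 0.

0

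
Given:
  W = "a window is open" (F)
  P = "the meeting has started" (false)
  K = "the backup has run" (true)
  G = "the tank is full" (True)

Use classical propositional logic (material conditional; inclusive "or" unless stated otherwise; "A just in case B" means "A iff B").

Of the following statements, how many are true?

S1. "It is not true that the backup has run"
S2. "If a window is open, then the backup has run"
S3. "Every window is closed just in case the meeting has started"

1

S1: In symbols: ¬K

¬K = ¬T = F
Thus S1 is false.

S2: This is W → K.

W → K = F → T = T
Hence S2 is true.

S3: In symbols: ¬W ↔ P

¬W = ¬F = T
¬W ↔ P = T ↔ F = F
Hence S3 is false.

True statements: 1 (S2).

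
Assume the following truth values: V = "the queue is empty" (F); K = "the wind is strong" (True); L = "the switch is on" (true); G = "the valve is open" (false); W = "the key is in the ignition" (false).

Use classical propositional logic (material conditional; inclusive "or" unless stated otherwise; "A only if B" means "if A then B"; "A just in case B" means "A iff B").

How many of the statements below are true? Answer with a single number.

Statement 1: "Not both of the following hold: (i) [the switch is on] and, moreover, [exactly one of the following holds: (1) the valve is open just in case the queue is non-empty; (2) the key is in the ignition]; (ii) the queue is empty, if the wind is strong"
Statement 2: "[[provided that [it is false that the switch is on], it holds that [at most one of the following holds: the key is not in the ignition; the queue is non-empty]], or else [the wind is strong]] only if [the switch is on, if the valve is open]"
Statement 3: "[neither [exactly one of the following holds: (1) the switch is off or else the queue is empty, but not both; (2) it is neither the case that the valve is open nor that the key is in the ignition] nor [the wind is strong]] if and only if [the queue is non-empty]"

Statement 1: In symbols: (L & ((G <-> ~V) xor W)) nand (K -> V)

~V = ~F = T
G <-> ~V = F <-> T = F
(G <-> ~V) xor W = F xor F = F
L & ((G <-> ~V) xor W) = T & F = F
K -> V = T -> F = F
(L & ((G <-> ~V) xor W)) nand (K -> V) = F nand F = T
Thus Statement 1 is true.

Statement 2: In symbols: ((~L -> (~W nand ~V)) | K) -> (G -> L)

~L = ~T = F
~W = ~F = T
~V = ~F = T
~W nand ~V = T nand T = F
~L -> (~W nand ~V) = F -> F = T
(~L -> (~W nand ~V)) | K = T | T = T
G -> L = F -> T = T
((~L -> (~W nand ~V)) | K) -> (G -> L) = T -> T = T
So Statement 2 is true.

Statement 3: Formalization: (((~L xor V) xor (G nor W)) nor K) <-> ~V

~L = ~T = F
~L xor V = F xor F = F
G nor W = F nor F = T
(~L xor V) xor (G nor W) = F xor T = T
((~L xor V) xor (G nor W)) nor K = T nor T = F
~V = ~F = T
(((~L xor V) xor (G nor W)) nor K) <-> ~V = F <-> T = F
So Statement 3 is false.

Count: 2.

2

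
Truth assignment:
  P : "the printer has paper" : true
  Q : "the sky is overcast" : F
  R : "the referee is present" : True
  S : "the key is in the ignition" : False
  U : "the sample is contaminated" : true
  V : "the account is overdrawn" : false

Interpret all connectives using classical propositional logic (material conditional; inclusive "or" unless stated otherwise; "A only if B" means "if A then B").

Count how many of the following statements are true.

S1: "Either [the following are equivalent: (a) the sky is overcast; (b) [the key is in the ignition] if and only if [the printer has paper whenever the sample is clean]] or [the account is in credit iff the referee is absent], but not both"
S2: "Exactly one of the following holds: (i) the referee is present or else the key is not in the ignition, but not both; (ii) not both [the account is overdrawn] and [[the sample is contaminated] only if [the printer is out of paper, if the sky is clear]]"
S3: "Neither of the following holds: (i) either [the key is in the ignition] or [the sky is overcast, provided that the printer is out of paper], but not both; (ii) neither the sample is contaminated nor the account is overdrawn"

S1: This is (Q iff (S iff (not U -> P))) xor (not V iff not R).

not U = not True = False
not U -> P = False -> True = True
S iff (not U -> P) = False iff True = False
Q iff (S iff (not U -> P)) = False iff False = True
not V = not False = True
not R = not True = False
not V iff not R = True iff False = False
(Q iff (S iff (not U -> P))) xor (not V iff not R) = True xor False = True
So S1 is true.

S2: This is (R xor not S) xor (V nand (U -> (not Q -> not P))).

not S = not False = True
R xor not S = True xor True = False
not Q = not False = True
not P = not True = False
not Q -> not P = True -> False = False
U -> (not Q -> not P) = True -> False = False
V nand (U -> (not Q -> not P)) = False nand False = True
(R xor not S) xor (V nand (U -> (not Q -> not P))) = False xor True = True
So S2 is true.

S3: This is (S xor (not P -> Q)) nor (U nor V).

not P = not True = False
not P -> Q = False -> False = True
S xor (not P -> Q) = False xor True = True
U nor V = True nor False = False
(S xor (not P -> Q)) nor (U nor V) = True nor False = False
Thus S3 is false.

2 of the 3 statements are true.

2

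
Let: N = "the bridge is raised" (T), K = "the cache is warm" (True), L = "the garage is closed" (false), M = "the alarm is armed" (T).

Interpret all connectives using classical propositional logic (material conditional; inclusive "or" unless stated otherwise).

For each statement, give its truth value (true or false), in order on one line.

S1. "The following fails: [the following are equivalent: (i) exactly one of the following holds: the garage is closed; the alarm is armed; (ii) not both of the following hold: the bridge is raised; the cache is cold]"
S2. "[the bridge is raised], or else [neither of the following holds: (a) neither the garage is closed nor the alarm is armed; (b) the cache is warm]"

S1 false / S2 true

S1: Parsed as not ((L xor M) iff (N nand not K))

L xor M = False xor True = True
not K = not True = False
N nand not K = True nand False = True
(L xor M) iff (N nand not K) = True iff True = True
not ((L xor M) iff (N nand not K)) = not True = False
So S1 is false.

S2: In symbols: N or ((L nor M) nor K)

L nor M = False nor True = False
(L nor M) nor K = False nor True = False
N or ((L nor M) nor K) = True or False = True
So S2 is true.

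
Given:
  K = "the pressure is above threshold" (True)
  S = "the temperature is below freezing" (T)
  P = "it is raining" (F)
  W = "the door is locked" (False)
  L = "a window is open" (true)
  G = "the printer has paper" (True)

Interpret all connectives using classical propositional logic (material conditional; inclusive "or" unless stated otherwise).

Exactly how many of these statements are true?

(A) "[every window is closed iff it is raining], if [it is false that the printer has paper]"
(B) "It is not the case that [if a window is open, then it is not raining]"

1

(A): Parsed as ¬G → (¬L ↔ P)

¬G = ¬T = F
¬L = ¬T = F
¬L ↔ P = F ↔ F = T
¬G → (¬L ↔ P) = F → T = T
Thus (A) is true.

(B): Parsed as ¬(L → ¬P)

¬P = ¬F = T
L → ¬P = T → T = T
¬(L → ¬P) = ¬T = F
So (B) is false.

Count: 1.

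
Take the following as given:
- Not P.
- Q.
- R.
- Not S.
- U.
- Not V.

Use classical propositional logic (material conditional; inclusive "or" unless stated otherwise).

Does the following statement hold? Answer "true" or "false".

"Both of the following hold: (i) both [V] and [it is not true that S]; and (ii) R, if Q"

False

In symbols: (V and not S) and (Q -> R)

not S = not False = True
V and not S = False and True = False
Q -> R = True -> True = True
(V and not S) and (Q -> R) = False and True = False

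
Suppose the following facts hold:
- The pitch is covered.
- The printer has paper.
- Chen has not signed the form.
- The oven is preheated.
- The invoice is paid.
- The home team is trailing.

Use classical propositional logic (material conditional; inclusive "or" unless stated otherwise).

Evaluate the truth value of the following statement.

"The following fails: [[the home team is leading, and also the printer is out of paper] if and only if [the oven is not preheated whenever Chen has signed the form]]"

The statement is true.

Let V = "the home team is leading" (False), Q = "the printer has paper" (True), R = "Chen has signed the form" (False), S = "the oven is preheated" (True).
This is not ((V and not Q) iff (R -> not S)).

not Q = not True = False
V and not Q = False and False = False
not S = not True = False
R -> not S = False -> False = True
(V and not Q) iff (R -> not S) = False iff True = False
not ((V and not Q) iff (R -> not S)) = not False = True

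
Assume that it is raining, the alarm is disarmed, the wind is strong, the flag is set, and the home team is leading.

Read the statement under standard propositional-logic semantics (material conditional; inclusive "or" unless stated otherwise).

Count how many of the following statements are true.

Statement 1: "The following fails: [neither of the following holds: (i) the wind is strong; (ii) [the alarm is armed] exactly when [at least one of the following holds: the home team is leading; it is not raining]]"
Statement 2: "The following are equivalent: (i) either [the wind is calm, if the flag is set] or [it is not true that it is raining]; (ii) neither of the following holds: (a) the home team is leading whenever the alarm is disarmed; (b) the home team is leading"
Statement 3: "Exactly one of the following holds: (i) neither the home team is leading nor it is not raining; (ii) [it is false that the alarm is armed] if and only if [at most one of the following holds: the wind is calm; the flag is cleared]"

Let U = "the wind is strong" (T), M = "the alarm is armed" (F), R = "the home team is leading" (T), H = "it is raining" (T), D = "the flag is set" (T).

Statement 1: Formalization: ¬(U ↓ (M ↔ (R ∨ ¬H)))

¬H = ¬T = F
R ∨ ¬H = T ∨ F = T
M ↔ (R ∨ ¬H) = F ↔ T = F
U ↓ (M ↔ (R ∨ ¬H)) = T ↓ F = F
¬(U ↓ (M ↔ (R ∨ ¬H))) = ¬F = T
Thus Statement 1 is true.

Statement 2: Parsed as ((D → ¬U) ∨ ¬H) ↔ ((¬M → R) ↓ R)

¬U = ¬T = F
D → ¬U = T → F = F
¬H = ¬T = F
(D → ¬U) ∨ ¬H = F ∨ F = F
¬M = ¬F = T
¬M → R = T → T = T
(¬M → R) ↓ R = T ↓ T = F
((D → ¬U) ∨ ¬H) ↔ ((¬M → R) ↓ R) = F ↔ F = T
So Statement 2 is true.

Statement 3: Parsed as (R ↓ ¬H) ⊕ (¬M ↔ (¬U ↑ ¬D))

¬H = ¬T = F
R ↓ ¬H = T ↓ F = F
¬M = ¬F = T
¬U = ¬T = F
¬D = ¬T = F
¬U ↑ ¬D = F ↑ F = T
¬M ↔ (¬U ↑ ¬D) = T ↔ T = T
(R ↓ ¬H) ⊕ (¬M ↔ (¬U ↑ ¬D)) = F ⊕ T = T
Hence Statement 3 is true.

3 of the 3 statements are true (Statement 1, Statement 2, Statement 3).

3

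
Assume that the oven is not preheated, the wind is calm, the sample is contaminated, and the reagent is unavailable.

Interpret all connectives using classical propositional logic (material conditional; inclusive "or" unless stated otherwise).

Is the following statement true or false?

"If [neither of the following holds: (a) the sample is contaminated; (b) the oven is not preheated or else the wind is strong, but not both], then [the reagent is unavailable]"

true

Let Q = "the sample is contaminated" (T), K = "the oven is preheated" (F), L = "the wind is strong" (F), M = "the reagent is available" (F).
Formalization: (Q ↓ (¬K ⊕ L)) → ¬M

¬K = ¬F = T
¬K ⊕ L = T ⊕ F = T
Q ↓ (¬K ⊕ L) = T ↓ T = F
¬M = ¬F = T
(Q ↓ (¬K ⊕ L)) → ¬M = F → T = T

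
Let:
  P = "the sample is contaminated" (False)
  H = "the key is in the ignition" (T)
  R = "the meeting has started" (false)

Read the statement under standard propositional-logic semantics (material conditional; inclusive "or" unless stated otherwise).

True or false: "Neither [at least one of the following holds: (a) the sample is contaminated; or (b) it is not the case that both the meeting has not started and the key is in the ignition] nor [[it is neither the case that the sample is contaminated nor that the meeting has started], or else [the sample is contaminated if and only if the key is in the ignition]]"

False

This is (P ∨ (¬R ↑ H)) ↓ ((P ↓ R) ∨ (P ↔ H)).

¬R = ¬F = T
¬R ↑ H = T ↑ T = F
P ∨ (¬R ↑ H) = F ∨ F = F
P ↓ R = F ↓ F = T
P ↔ H = F ↔ T = F
(P ↓ R) ∨ (P ↔ H) = T ∨ F = T
(P ∨ (¬R ↑ H)) ↓ ((P ↓ R) ∨ (P ↔ H)) = F ↓ T = F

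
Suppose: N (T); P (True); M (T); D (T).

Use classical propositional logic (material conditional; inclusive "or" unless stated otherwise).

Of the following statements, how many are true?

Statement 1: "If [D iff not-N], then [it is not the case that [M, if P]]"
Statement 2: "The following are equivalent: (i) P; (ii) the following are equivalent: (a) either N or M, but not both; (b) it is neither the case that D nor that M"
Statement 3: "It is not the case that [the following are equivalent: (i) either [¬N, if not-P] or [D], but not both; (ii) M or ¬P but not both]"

3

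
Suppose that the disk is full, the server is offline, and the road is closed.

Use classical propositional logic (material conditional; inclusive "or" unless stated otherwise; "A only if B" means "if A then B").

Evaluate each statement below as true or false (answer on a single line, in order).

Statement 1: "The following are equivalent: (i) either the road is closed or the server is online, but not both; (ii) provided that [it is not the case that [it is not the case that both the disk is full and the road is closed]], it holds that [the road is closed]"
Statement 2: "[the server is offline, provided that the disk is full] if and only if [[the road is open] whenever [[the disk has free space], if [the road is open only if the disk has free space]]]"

Let R = "the road is closed" (True), Q = "the server is online" (False), P = "the disk is full" (True).

Statement 1: Parsed as (R xor Q) iff (not (P nand R) -> R)

R xor Q = True xor False = True
P nand R = True nand True = False
not (P nand R) = not False = True
not (P nand R) -> R = True -> True = True
(R xor Q) iff (not (P nand R) -> R) = True iff True = True
So Statement 1 is true.

Statement 2: This is (P -> not Q) iff (((not R -> not P) -> not P) -> not R).

not Q = not False = True
P -> not Q = True -> True = True
not R = not True = False
not P = not True = False
not R -> not P = False -> False = True
not P = not True = False
(not R -> not P) -> not P = True -> False = False
not R = not True = False
((not R -> not P) -> not P) -> not R = False -> False = True
(P -> not Q) iff (((not R -> not P) -> not P) -> not R) = True iff True = True
So Statement 2 is true.

Statement 1 true; Statement 2 true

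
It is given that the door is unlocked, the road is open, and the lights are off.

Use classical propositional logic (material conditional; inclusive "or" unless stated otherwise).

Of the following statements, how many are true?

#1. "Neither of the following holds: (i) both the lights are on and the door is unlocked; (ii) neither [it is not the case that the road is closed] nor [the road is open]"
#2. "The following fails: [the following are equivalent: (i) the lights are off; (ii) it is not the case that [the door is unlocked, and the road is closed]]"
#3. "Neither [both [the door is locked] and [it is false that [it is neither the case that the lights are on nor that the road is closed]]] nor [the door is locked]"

2

Let R = "the lights are on" (F), P = "the door is locked" (F), Q = "the road is closed" (F).

#1: Formalization: (R & ~P) nor (~Q nor ~Q)

~P = ~F = T
R & ~P = F & T = F
~Q = ~F = T
~Q = ~F = T
~Q nor ~Q = T nor T = F
(R & ~P) nor (~Q nor ~Q) = F nor F = T
Hence #1 is true.

#2: This is ~(~R <-> ~(~P & Q)).

~R = ~F = T
~P = ~F = T
~P & Q = T & F = F
~(~P & Q) = ~F = T
~R <-> ~(~P & Q) = T <-> T = T
~(~R <-> ~(~P & Q)) = ~T = F
So #2 is false.

#3: In symbols: (P & ~(R nor Q)) nor P

R nor Q = F nor F = T
~(R nor Q) = ~T = F
P & ~(R nor Q) = F & F = F
(P & ~(R nor Q)) nor P = F nor F = T
So #3 is true.

True statements: 2 (#1, #3).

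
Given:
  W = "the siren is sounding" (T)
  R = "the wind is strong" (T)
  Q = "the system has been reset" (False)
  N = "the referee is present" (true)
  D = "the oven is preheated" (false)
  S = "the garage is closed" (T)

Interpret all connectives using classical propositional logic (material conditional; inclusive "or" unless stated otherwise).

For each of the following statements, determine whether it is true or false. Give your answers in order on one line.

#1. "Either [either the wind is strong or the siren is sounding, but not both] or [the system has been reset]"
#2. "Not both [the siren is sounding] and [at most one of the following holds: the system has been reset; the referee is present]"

#1: Parsed as (R xor W) or Q

R xor W = True xor True = False
(R xor W) or Q = False or False = False
Thus #1 is false.

#2: Formalization: W nand (Q nand N)

Q nand N = False nand True = True
W nand (Q nand N) = True nand True = False
Thus #2 is false.

#1 false / #2 false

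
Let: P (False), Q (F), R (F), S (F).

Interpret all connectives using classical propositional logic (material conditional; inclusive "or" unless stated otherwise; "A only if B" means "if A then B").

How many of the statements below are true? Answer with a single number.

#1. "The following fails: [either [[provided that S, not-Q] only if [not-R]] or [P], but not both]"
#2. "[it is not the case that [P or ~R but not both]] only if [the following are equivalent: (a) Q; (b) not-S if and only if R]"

1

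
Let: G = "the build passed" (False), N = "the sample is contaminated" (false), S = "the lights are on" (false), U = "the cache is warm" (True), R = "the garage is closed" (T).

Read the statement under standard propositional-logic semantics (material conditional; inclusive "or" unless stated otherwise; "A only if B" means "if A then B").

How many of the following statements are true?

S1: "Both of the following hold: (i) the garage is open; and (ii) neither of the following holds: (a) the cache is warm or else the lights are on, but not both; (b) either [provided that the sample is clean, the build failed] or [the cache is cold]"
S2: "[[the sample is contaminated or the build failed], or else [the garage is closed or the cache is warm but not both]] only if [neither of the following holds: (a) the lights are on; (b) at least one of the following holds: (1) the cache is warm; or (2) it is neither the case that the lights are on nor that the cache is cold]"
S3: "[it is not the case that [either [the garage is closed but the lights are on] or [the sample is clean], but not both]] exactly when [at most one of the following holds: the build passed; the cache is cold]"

S1: This is not R and ((U xor S) nor ((not N -> not G) or not U)).

not R = not True = False
U xor S = True xor False = True
not N = not False = True
not G = not False = True
not N -> not G = True -> True = True
not U = not True = False
(not N -> not G) or not U = True or False = True
(U xor S) nor ((not N -> not G) or not U) = True nor True = False
not R and ((U xor S) nor ((not N -> not G) or not U)) = False and False = False
Hence S1 is false.

S2: Formalization: ((N or not G) or (R xor U)) -> (S nor (U or (S nor not U)))

not G = not False = True
N or not G = False or True = True
R xor U = True xor True = False
(N or not G) or (R xor U) = True or False = True
not U = not True = False
S nor not U = False nor False = True
U or (S nor not U) = True or True = True
S nor (U or (S nor not U)) = False nor True = False
((N or not G) or (R xor U)) -> (S nor (U or (S nor not U))) = True -> False = False
So S2 is false.

S3: In symbols: not ((R and S) xor not N) iff (G nand not U)

R and S = True and False = False
not N = not False = True
(R and S) xor not N = False xor True = True
not ((R and S) xor not N) = not True = False
not U = not True = False
G nand not U = False nand False = True
not ((R and S) xor not N) iff (G nand not U) = False iff True = False
So S3 is false.

True statements: 0 (none).

0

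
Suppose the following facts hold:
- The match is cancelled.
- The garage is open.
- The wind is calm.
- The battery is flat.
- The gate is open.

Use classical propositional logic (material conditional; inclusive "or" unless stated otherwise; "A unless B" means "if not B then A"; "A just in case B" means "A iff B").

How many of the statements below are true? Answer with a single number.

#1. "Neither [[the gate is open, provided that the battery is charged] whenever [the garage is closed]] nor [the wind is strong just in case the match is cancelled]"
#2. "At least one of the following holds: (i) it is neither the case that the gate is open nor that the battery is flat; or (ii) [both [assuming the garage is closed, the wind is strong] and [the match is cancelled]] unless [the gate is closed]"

Let Q = "the garage is closed" (F), S = "the battery is charged" (F), U = "the gate is open" (T), R = "the wind is strong" (F), P = "the match is cancelled" (T).

#1: In symbols: (Q -> (S -> U)) nor (R <-> P)

S -> U = F -> T = T
Q -> (S -> U) = F -> T = T
R <-> P = F <-> T = F
(Q -> (S -> U)) nor (R <-> P) = T nor F = F
Hence #1 is false.

#2: This is (U nor ~S) | (((Q -> R) & P) | ~U).

~S = ~F = T
U nor ~S = T nor T = F
Q -> R = F -> F = T
(Q -> R) & P = T & T = T
~U = ~T = F
((Q -> R) & P) | ~U = T | F = T
(U nor ~S) | (((Q -> R) & P) | ~U) = F | T = T
So #2 is true.

True statements: 1 (#2).

1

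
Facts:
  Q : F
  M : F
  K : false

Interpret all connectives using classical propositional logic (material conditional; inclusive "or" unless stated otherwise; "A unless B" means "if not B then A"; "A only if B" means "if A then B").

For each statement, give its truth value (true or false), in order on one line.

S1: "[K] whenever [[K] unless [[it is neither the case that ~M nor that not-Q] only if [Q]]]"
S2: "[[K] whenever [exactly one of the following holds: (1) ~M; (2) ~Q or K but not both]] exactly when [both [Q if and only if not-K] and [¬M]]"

S1 F, S2 F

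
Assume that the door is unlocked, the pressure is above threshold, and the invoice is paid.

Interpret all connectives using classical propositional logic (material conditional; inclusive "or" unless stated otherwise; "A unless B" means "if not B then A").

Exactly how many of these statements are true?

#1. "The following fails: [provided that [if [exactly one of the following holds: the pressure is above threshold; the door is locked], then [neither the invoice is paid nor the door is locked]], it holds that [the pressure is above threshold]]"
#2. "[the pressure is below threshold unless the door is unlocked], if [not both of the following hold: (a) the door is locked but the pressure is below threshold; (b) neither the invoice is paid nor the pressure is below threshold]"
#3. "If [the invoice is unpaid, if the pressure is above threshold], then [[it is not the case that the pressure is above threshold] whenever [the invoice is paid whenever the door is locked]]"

Let Q = "the pressure is above threshold" (T), P = "the door is locked" (F), R = "the invoice is paid" (T).

#1: In symbols: ~(((Q xor P) -> (R nor P)) -> Q)

Q xor P = T xor F = T
R nor P = T nor F = F
(Q xor P) -> (R nor P) = T -> F = F
((Q xor P) -> (R nor P)) -> Q = F -> T = T
~(((Q xor P) -> (R nor P)) -> Q) = ~T = F
Thus #1 is false.

#2: Parsed as ((P & ~Q) nand (R nor ~Q)) -> (~Q | ~P)

~Q = ~T = F
P & ~Q = F & F = F
~Q = ~T = F
R nor ~Q = T nor F = F
(P & ~Q) nand (R nor ~Q) = F nand F = T
~Q = ~T = F
~P = ~F = T
~Q | ~P = F | T = T
((P & ~Q) nand (R nor ~Q)) -> (~Q | ~P) = T -> T = T
So #2 is true.

#3: Parsed as (Q -> ~R) -> ((P -> R) -> ~Q)

~R = ~T = F
Q -> ~R = T -> F = F
P -> R = F -> T = T
~Q = ~T = F
(P -> R) -> ~Q = T -> F = F
(Q -> ~R) -> ((P -> R) -> ~Q) = F -> F = T
So #3 is true.

Count: 2.

2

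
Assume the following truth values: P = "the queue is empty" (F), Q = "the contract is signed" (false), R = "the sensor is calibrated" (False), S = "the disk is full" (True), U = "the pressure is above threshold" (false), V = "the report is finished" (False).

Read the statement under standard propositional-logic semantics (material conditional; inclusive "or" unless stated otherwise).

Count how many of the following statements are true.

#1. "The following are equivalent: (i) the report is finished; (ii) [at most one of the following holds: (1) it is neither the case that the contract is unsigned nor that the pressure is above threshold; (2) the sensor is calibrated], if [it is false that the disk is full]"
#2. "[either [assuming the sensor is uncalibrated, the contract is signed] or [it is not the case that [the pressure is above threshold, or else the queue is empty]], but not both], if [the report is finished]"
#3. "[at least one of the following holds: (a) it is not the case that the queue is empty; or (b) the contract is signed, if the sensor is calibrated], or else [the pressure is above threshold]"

2

#1: This is V ↔ (¬S → ((¬Q ↓ U) ↑ R)).

¬S = ¬T = F
¬Q = ¬F = T
¬Q ↓ U = T ↓ F = F
(¬Q ↓ U) ↑ R = F ↑ F = T
¬S → ((¬Q ↓ U) ↑ R) = F → T = T
V ↔ (¬S → ((¬Q ↓ U) ↑ R)) = F ↔ T = F
So #1 is false.

#2: This is V → ((¬R → Q) ⊕ ¬(U ∨ P)).

¬R = ¬F = T
¬R → Q = T → F = F
U ∨ P = F ∨ F = F
¬(U ∨ P) = ¬F = T
(¬R → Q) ⊕ ¬(U ∨ P) = F ⊕ T = T
V → ((¬R → Q) ⊕ ¬(U ∨ P)) = F → T = T
Thus #2 is true.

#3: Parsed as (¬P ∨ (R → Q)) ∨ U

¬P = ¬F = T
R → Q = F → F = T
¬P ∨ (R → Q) = T ∨ T = T
(¬P ∨ (R → Q)) ∨ U = T ∨ F = T
So #3 is true.

Count: 2.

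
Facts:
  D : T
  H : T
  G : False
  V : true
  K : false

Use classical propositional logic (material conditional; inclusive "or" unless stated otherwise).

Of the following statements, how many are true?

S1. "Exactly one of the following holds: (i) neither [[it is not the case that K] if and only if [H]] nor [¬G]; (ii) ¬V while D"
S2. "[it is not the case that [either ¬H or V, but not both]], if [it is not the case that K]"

S1: In symbols: ((¬K ↔ H) ↓ ¬G) ⊕ (¬V ∧ D)

¬K = ¬F = T
¬K ↔ H = T ↔ T = T
¬G = ¬F = T
(¬K ↔ H) ↓ ¬G = T ↓ T = F
¬V = ¬T = F
¬V ∧ D = F ∧ T = F
((¬K ↔ H) ↓ ¬G) ⊕ (¬V ∧ D) = F ⊕ F = F
So S1 is false.

S2: Parsed as ¬K → ¬(¬H ⊕ V)

¬K = ¬F = T
¬H = ¬T = F
¬H ⊕ V = F ⊕ T = T
¬(¬H ⊕ V) = ¬T = F
¬K → ¬(¬H ⊕ V) = T → F = F
So S2 is false.

True statements: 0 (none).

0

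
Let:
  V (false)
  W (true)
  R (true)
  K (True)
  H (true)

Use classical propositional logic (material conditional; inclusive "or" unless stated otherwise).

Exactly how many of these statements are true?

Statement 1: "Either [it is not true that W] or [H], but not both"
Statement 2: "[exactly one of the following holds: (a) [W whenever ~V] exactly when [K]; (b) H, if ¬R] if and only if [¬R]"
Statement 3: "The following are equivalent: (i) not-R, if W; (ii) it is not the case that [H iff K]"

Statement 1: Parsed as ¬W ⊕ H

¬W = ¬T = F
¬W ⊕ H = F ⊕ T = T
Thus Statement 1 is true.

Statement 2: Formalization: (((¬V → W) ↔ K) ⊕ (¬R → H)) ↔ ¬R

¬V = ¬F = T
¬V → W = T → T = T
(¬V → W) ↔ K = T ↔ T = T
¬R = ¬T = F
¬R → H = F → T = T
((¬V → W) ↔ K) ⊕ (¬R → H) = T ⊕ T = F
¬R = ¬T = F
(((¬V → W) ↔ K) ⊕ (¬R → H)) ↔ ¬R = F ↔ F = T
Hence Statement 2 is true.

Statement 3: Parsed as (W → ¬R) ↔ ¬(H ↔ K)

¬R = ¬T = F
W → ¬R = T → F = F
H ↔ K = T ↔ T = T
¬(H ↔ K) = ¬T = F
(W → ¬R) ↔ ¬(H ↔ K) = F ↔ F = T
Hence Statement 3 is true.

3 of the 3 statements are true (Statement 1, Statement 2, Statement 3).

3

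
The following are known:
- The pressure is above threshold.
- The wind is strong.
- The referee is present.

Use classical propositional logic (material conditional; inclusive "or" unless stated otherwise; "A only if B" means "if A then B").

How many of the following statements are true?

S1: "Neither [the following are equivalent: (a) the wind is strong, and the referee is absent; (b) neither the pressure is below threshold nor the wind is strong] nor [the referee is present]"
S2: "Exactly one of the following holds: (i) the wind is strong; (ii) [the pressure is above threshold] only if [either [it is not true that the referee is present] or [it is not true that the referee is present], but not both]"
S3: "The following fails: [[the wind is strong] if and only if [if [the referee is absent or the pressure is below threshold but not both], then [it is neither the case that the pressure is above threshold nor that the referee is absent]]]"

Let V = "the wind is strong" (T), D = "the referee is present" (T), Q = "the pressure is above threshold" (T).

S1: Formalization: ((V & ~D) <-> (~Q nor V)) nor D

~D = ~T = F
V & ~D = T & F = F
~Q = ~T = F
~Q nor V = F nor T = F
(V & ~D) <-> (~Q nor V) = F <-> F = T
((V & ~D) <-> (~Q nor V)) nor D = T nor T = F
So S1 is false.

S2: In symbols: V xor (Q -> (~D xor ~D))

~D = ~T = F
~D = ~T = F
~D xor ~D = F xor F = F
Q -> (~D xor ~D) = T -> F = F
V xor (Q -> (~D xor ~D)) = T xor F = T
Thus S2 is true.

S3: This is ~(V <-> ((~D xor ~Q) -> (Q nor ~D))).

~D = ~T = F
~Q = ~T = F
~D xor ~Q = F xor F = F
~D = ~T = F
Q nor ~D = T nor F = F
(~D xor ~Q) -> (Q nor ~D) = F -> F = T
V <-> ((~D xor ~Q) -> (Q nor ~D)) = T <-> T = T
~(V <-> ((~D xor ~Q) -> (Q nor ~D))) = ~T = F
Hence S3 is false.

True statements: 1 (S2).

1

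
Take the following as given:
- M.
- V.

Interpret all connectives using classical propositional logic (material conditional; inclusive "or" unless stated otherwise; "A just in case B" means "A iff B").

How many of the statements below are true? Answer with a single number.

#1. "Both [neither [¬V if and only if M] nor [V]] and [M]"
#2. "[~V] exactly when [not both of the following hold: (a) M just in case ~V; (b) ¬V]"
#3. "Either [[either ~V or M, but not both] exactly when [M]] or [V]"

1

#1: Formalization: ((¬V ↔ M) ↓ V) ∧ M

¬V = ¬T = F
¬V ↔ M = F ↔ T = F
(¬V ↔ M) ↓ V = F ↓ T = F
((¬V ↔ M) ↓ V) ∧ M = F ∧ T = F
So #1 is false.

#2: Parsed as ¬V ↔ ((M ↔ ¬V) ↑ ¬V)

¬V = ¬T = F
¬V = ¬T = F
M ↔ ¬V = T ↔ F = F
¬V = ¬T = F
(M ↔ ¬V) ↑ ¬V = F ↑ F = T
¬V ↔ ((M ↔ ¬V) ↑ ¬V) = F ↔ T = F
Thus #2 is false.

#3: Formalization: ((¬V ⊕ M) ↔ M) ∨ V

¬V = ¬T = F
¬V ⊕ M = F ⊕ T = T
(¬V ⊕ M) ↔ M = T ↔ T = T
((¬V ⊕ M) ↔ M) ∨ V = T ∨ T = T
Thus #3 is true.

True statements: 1.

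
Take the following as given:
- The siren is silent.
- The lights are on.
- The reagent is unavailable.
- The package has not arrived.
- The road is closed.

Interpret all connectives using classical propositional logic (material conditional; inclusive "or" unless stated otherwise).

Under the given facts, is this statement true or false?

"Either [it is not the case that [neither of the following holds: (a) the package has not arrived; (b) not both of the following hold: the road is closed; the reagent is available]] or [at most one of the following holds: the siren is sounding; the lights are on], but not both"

False.

Let D = "the package has arrived" (F), S = "the road is closed" (T), V = "the reagent is available" (F), P = "the siren is sounding" (F), H = "the lights are on" (T).
Parsed as ~(~D nor (S nand V)) xor (P nand H)

~D = ~F = T
S nand V = T nand F = T
~D nor (S nand V) = T nor T = F
~(~D nor (S nand V)) = ~F = T
P nand H = F nand T = T
~(~D nor (S nand V)) xor (P nand H) = T xor T = F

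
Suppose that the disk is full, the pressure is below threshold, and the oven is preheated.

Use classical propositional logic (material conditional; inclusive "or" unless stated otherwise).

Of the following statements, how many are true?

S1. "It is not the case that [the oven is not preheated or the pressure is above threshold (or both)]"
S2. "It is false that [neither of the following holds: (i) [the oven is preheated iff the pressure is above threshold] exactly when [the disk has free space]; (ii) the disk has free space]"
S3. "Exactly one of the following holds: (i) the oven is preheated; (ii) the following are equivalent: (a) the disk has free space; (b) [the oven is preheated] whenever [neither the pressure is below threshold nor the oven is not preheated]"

Let R = "the oven is preheated" (True), Q = "the pressure is above threshold" (False), P = "the disk is full" (True).

S1: This is not (not R or Q).

not R = not True = False
not R or Q = False or False = False
not (not R or Q) = not False = True
So S1 is true.

S2: Formalization: not (((R iff Q) iff not P) nor not P)

R iff Q = True iff False = False
not P = not True = False
(R iff Q) iff not P = False iff False = True
not P = not True = False
((R iff Q) iff not P) nor not P = True nor False = False
not (((R iff Q) iff not P) nor not P) = not False = True
So S2 is true.

S3: In symbols: R xor (not P iff ((not Q nor not R) -> R))

not P = not True = False
not Q = not False = True
not R = not True = False
not Q nor not R = True nor False = False
(not Q nor not R) -> R = False -> True = True
not P iff ((not Q nor not R) -> R) = False iff True = False
R xor (not P iff ((not Q nor not R) -> R)) = True xor False = True
Thus S3 is true.

3 of the 3 statements are true (S1, S2, S3).

3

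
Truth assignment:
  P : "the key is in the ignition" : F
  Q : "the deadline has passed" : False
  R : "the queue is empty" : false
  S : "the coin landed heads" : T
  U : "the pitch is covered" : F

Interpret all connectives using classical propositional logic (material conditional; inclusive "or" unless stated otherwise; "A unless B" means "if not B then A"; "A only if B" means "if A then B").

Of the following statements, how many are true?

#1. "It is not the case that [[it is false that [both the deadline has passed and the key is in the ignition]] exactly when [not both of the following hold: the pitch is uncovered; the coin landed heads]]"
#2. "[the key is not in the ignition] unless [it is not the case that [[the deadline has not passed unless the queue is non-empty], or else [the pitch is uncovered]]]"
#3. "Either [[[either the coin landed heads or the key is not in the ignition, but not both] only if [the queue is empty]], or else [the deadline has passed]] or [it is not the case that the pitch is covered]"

3

#1: Parsed as ¬(¬(Q ∧ P) ↔ (¬U ↑ S))

Q ∧ P = F ∧ F = F
¬(Q ∧ P) = ¬F = T
¬U = ¬F = T
¬U ↑ S = T ↑ T = F
¬(Q ∧ P) ↔ (¬U ↑ S) = T ↔ F = F
¬(¬(Q ∧ P) ↔ (¬U ↑ S)) = ¬F = T
Hence #1 is true.

#2: In symbols: ¬P ∨ ¬((¬Q ∨ ¬R) ∨ ¬U)

¬P = ¬F = T
¬Q = ¬F = T
¬R = ¬F = T
¬Q ∨ ¬R = T ∨ T = T
¬U = ¬F = T
(¬Q ∨ ¬R) ∨ ¬U = T ∨ T = T
¬((¬Q ∨ ¬R) ∨ ¬U) = ¬T = F
¬P ∨ ¬((¬Q ∨ ¬R) ∨ ¬U) = T ∨ F = T
Thus #2 is true.

#3: In symbols: (((S ⊕ ¬P) → R) ∨ Q) ∨ ¬U

¬P = ¬F = T
S ⊕ ¬P = T ⊕ T = F
(S ⊕ ¬P) → R = F → F = T
((S ⊕ ¬P) → R) ∨ Q = T ∨ F = T
¬U = ¬F = T
(((S ⊕ ¬P) → R) ∨ Q) ∨ ¬U = T ∨ T = T
Hence #3 is true.

True statements: 3 (#1, #2, #3).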